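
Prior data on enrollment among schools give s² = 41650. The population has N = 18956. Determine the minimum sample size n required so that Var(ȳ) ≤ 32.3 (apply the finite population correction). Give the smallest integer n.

1208

Without fpc, n₀ = s²/D = 41650/32.3 = 1289.4737.
With fpc, (1 − n/N)·s²/n ≤ D requires n ≥ n₀/(1 + n₀/N) = 1289.4737/(1 + 1289.4737/18956) = 1207.3446.
Rounding up, n = 1208.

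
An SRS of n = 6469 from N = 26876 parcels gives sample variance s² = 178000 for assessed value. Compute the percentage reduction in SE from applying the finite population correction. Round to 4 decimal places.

f = n/N = 6469/26876 = 0.24069802.
SE_no-fpc = √(s²/n) = 5.2455548; SE_fpc = √((1−f)s²/n) = 4.5708681.
Ratio = √(1−f) = 0.87137935. Reduction = 100·(1 − 0.87137935) = 12.8621%.

12.8621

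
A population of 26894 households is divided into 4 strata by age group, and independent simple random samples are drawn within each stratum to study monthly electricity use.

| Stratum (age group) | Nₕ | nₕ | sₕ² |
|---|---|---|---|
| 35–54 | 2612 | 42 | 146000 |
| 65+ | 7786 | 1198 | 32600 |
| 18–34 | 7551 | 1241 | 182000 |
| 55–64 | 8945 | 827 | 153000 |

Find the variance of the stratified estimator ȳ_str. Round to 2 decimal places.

Var(ȳ_str) = Σₕ Wₕ²(1 − fₕ)sₕ²/nₕ with Wₕ = Nₕ/N, N = 26894.
35–54: Wₕ = 0.09712203; term = 0.09712203²·(1 − 0.01607963)·146000/42 = 32.262577.
65+: Wₕ = 0.28950695; term = 0.28950695²·(1 − 0.15386591)·32600/1198 = 1.9298252.
18–34: Wₕ = 0.28076894; term = 0.28076894²·(1 − 0.16434909)·182000/1241 = 9.6610123.
55–64: Wₕ = 0.33260207; term = 0.33260207²·(1 − 0.09245388)·153000/827 = 18.57396.
Sum = 62.427375.

62.43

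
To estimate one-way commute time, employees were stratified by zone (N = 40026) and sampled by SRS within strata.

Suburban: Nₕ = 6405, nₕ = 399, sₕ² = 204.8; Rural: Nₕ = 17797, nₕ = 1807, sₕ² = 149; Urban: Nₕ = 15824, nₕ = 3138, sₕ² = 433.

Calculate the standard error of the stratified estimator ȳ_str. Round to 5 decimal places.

Var(ȳ_str) = Σₕ Wₕ²(1 − fₕ)sₕ²/nₕ with Wₕ = Nₕ/N, N = 40026.
Suburban: Wₕ = 0.16002099; term = 0.16002099²·(1 − 0.06229508)·204.8/399 = 0.012324722.
Rural: Wₕ = 0.44463599; term = 0.44463599²·(1 − 0.10153397)·149/1807 = 0.014646673.
Urban: Wₕ = 0.39534303; term = 0.39534303²·(1 − 0.19830637)·433/3138 = 0.017289863.
Sum = 0.044261258.
SE = √(0.044261258) = 0.21038.

0.21038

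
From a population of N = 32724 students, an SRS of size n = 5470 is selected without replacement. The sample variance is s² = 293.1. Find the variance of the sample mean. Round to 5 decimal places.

0.04463

Under SRS without replacement, Var(ȳ) = (1 − f)·s²/n with f = n/N = 5470/32724 = 0.16715560.
Var(ȳ) = (1 − 0.16715560)·293.1/5470 = 0.83284440·0.053583181 = 0.044626452.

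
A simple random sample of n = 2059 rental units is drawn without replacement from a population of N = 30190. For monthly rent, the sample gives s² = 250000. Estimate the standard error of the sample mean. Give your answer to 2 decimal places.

10.64

Under SRS without replacement, Var(ȳ) = (1 − f)·s²/n with f = n/N = 2059/30190 = 0.06820139.
Var(ȳ) = (1 − 0.06820139)·250000/2059 = 0.93179861·121.41816 = 113.13728.
SE(ȳ) = √(113.13728) = 10.64.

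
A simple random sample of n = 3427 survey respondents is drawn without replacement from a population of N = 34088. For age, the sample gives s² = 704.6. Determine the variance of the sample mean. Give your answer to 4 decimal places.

Under SRS without replacement, Var(ȳ) = (1 − f)·s²/n with f = n/N = 3427/34088 = 0.10053391.
Var(ȳ) = (1 − 0.10053391)·704.6/3427 = 0.89946609·0.20560257 = 0.18493254.

0.1849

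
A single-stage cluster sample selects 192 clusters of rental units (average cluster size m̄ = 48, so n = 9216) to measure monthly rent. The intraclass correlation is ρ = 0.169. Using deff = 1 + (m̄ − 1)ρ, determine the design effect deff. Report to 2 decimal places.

8.94

deff = 1 + (48 − 1)·0.169 = 1 + 7.943 = 8.943.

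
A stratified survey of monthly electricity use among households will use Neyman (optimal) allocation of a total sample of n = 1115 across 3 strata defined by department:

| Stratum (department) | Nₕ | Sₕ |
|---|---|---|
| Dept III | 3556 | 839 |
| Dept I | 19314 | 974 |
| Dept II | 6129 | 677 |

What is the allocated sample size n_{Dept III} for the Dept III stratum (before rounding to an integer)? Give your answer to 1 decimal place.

Neyman allocation: nₕ = n·NₕSₕ / Σⱼ NⱼSⱼ.
Σ NⱼSⱼ = 3556·839 + 19314·974 + 6129·677 = 2.5944653 × 10^7.
n_{Dept III} = 1115·3556·839 / (2.5944653 × 10^7) = 128.2.

128.2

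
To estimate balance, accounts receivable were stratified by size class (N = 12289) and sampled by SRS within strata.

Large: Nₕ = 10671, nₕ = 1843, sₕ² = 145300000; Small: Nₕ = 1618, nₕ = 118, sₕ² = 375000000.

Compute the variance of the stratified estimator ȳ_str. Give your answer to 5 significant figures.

Var(ȳ_str) = Σₕ Wₕ²(1 − fₕ)sₕ²/nₕ with Wₕ = Nₕ/N, N = 12289.
Large: Wₕ = 0.86833754; term = 0.86833754²·(1 − 0.17271109)·145300000/1843 = 49178.427.
Small: Wₕ = 0.13166246; term = 0.13166246²·(1 − 0.07292954)·375000000/118 = 51072.363.
Sum = 100250.79.

100250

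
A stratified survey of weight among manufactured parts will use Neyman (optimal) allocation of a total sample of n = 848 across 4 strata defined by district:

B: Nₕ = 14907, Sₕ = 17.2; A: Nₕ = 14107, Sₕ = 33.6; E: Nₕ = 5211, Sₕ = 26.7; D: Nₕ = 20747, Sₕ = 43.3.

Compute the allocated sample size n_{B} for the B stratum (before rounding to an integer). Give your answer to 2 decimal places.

122.99

Neyman allocation: nₕ = n·NₕSₕ / Σⱼ NⱼSⱼ.
Σ NⱼSⱼ = 14907·17.2 + 14107·33.6 + 5211·26.7 + 20747·43.3 = 1.7678744 × 10^6.
n_{B} = 848·14907·17.2 / (1.7678744 × 10^6) = 122.99.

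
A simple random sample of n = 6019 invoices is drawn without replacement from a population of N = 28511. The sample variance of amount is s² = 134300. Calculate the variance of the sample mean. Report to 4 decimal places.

Under SRS without replacement, Var(ȳ) = (1 − f)·s²/n with f = n/N = 6019/28511 = 0.21111150.
Var(ȳ) = (1 − 0.21111150)·134300/6019 = 0.78888850·22.312677 = 17.602214.

17.6022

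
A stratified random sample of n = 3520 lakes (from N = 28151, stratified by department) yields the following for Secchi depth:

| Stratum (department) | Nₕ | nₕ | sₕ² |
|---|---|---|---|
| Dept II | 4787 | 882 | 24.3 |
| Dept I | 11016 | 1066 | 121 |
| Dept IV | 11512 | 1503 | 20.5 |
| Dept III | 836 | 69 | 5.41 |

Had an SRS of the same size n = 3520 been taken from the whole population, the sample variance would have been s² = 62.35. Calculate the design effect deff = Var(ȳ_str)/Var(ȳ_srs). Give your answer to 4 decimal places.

Var(ȳ_str) = Σ Wₕ²(1−fₕ)sₕ²/nₕ with Wₕ = Nₕ/28151:
  Dept II: (4787/28151)²·(1−882/4787)·24.3/882 = 6.4988199 × 10^-4
  Dept I: (11016/28151)²·(1−1066/11016)·121/1066 = 0.015699561
  Dept IV: (11512/28151)²·(1−1503/11512)·20.5/1503 = 0.0019831186
  Dept III: (836/28151)²·(1−69/836)·5.41/69 = 6.3439852 × 10^-5
  → Var(ȳ_str) = 0.018396001.
Var(ȳ_srs) = (1 − 3520/28151)·62.35/3520 = 0.015498227.
deff = 0.018396001 / 0.015498227 = 1.1870.

1.1870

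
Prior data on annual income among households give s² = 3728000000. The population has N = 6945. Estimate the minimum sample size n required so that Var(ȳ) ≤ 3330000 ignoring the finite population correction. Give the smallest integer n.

1120

Without fpc, n₀ = s²/D = 3728000000/3330000 = 1119.5195.
Rounding up, n = 1120.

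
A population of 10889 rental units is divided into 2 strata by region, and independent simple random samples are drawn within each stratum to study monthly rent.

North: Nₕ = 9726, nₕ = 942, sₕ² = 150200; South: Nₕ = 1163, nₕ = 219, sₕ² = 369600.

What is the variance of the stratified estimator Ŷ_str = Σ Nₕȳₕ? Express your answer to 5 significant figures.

Var(Ŷ_str) = Σₕ Nₕ²(1 − fₕ)sₕ²/nₕ.
North: 9726²·(1 − 942/9726)·150200/942 = 1.3622149 × 10^10.
South: 1163²·(1 − 219/1163)·369600/219 = 1.852847 × 10^9.
Sum = 1.5474996 × 10^10.

1.5475 × 10^10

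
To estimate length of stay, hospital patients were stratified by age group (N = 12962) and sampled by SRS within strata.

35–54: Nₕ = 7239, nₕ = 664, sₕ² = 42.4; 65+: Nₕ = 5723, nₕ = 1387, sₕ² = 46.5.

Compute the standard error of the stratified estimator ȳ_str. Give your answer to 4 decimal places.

0.1518

Var(ȳ_str) = Σₕ Wₕ²(1 − fₕ)sₕ²/nₕ with Wₕ = Nₕ/N, N = 12962.
35–54: Wₕ = 0.55847863; term = 0.55847863²·(1 − 0.09172538)·42.4/664 = 0.018089563.
65+: Wₕ = 0.44152137; term = 0.44152137²·(1 − 0.24235541)·46.5/1387 = 0.0049515991.
Sum = 0.023041162.
SE = √(0.023041162) = 0.1518.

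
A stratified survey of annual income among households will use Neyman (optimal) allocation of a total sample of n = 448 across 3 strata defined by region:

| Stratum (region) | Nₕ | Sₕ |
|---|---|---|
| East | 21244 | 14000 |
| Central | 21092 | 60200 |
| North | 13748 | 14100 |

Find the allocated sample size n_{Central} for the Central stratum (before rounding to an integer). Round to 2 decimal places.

Neyman allocation: nₕ = n·NₕSₕ / Σⱼ NⱼSⱼ.
Σ NⱼSⱼ = 21244·14000 + 21092·60200 + 13748·14100 = 1.7610012 × 10^9.
n_{Central} = 448·21092·60200 / (1.7610012 × 10^9) = 323.02.

323.02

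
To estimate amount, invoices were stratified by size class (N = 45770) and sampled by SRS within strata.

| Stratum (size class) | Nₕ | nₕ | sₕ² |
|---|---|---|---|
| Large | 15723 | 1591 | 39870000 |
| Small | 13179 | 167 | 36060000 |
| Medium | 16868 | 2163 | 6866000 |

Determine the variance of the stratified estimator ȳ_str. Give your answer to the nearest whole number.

20709

Var(ȳ_str) = Σₕ Wₕ²(1 − fₕ)sₕ²/nₕ with Wₕ = Nₕ/N, N = 45770.
Large: Wₕ = 0.34352196; term = 0.34352196²·(1 − 0.10118934)·39870000/1591 = 2657.9896.
Small: Wₕ = 0.28793970; term = 0.28793970²·(1 − 0.01267167)·36060000/167 = 17675.591.
Medium: Wₕ = 0.36853834; term = 0.36853834²·(1 − 0.12823097)·6866000/2163 = 375.84959.
Sum = 20709.43.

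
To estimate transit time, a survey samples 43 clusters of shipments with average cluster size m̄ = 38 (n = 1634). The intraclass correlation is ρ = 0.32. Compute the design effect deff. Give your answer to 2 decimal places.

12.84

deff = 1 + (38 − 1)·0.32 = 1 + 11.84 = 12.84.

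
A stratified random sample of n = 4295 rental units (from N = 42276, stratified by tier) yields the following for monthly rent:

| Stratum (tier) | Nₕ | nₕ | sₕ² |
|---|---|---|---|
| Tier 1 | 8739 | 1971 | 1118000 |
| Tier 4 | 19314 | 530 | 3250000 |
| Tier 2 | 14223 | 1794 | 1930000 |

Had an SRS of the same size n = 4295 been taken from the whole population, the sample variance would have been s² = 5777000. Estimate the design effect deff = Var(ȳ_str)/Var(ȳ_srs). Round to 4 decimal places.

1.1337

Var(ȳ_str) = Σ Wₕ²(1−fₕ)sₕ²/nₕ with Wₕ = Nₕ/42276:
  Tier 1: (8739/42276)²·(1−1971/8739)·1118000/1971 = 18.77109
  Tier 4: (19314/42276)²·(1−530/19314)·3250000/530 = 1244.7439
  Tier 2: (14223/42276)²·(1−1794/14223)·1930000/1794 = 106.40805
  → Var(ȳ_str) = 1369.923.
Var(ȳ_srs) = (1 − 4295/42276)·5777000/4295 = 1208.4028.
deff = 1369.923 / 1208.4028 = 1.1337.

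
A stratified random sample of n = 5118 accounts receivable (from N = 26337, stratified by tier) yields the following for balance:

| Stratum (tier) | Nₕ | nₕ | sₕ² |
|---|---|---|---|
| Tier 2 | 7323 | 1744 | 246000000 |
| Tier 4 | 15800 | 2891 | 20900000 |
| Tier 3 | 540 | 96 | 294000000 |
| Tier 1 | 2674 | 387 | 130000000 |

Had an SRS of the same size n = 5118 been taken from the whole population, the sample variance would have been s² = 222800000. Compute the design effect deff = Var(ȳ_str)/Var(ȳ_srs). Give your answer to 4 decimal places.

Var(ȳ_str) = Σ Wₕ²(1−fₕ)sₕ²/nₕ with Wₕ = Nₕ/26337:
  Tier 2: (7323/26337)²·(1−1744/7323)·246000000/1744 = 8308.0942
  Tier 4: (15800/26337)²·(1−2891/15800)·20900000/2891 = 2125.7651
  Tier 3: (540/26337)²·(1−96/540)·294000000/96 = 1058.5716
  Tier 1: (2674/26337)²·(1−387/2674)·130000000/387 = 2961.6065
  → Var(ȳ_str) = 14454.037.
Var(ȳ_srs) = (1 − 5118/26337)·222800000/5118 = 35073.048.
deff = 14454.037 / 35073.048 = 0.4121.

0.4121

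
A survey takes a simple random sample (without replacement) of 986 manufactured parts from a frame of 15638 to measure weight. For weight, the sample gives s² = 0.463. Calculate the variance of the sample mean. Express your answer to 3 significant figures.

Under SRS without replacement, Var(ȳ) = (1 − f)·s²/n with f = n/N = 986/15638 = 0.06305154.
Var(ȳ) = (1 − 0.06305154)·0.463/986 = 0.93694846·4.6957404 × 10^-4 = 4.3996667 × 10^-4.

4.40 × 10^-4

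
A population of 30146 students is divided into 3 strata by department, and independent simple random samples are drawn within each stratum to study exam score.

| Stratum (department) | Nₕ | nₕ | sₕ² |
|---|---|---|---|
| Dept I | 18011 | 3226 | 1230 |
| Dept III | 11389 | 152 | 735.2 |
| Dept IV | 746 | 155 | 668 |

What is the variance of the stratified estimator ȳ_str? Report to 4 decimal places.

0.7950

Var(ȳ_str) = Σₕ Wₕ²(1 − fₕ)sₕ²/nₕ with Wₕ = Nₕ/N, N = 30146.
Dept I: Wₕ = 0.59745903; term = 0.59745903²·(1 − 0.17911276)·1230/3226 = 0.11172247.
Dept III: Wₕ = 0.37779473; term = 0.37779473²·(1 − 0.01334621)·735.2/152 = 0.68114331.
Dept IV: Wₕ = 0.02474623; term = 0.02474623²·(1 − 0.20777480)·668/155 = 0.0020907961.
Sum = 0.79495658.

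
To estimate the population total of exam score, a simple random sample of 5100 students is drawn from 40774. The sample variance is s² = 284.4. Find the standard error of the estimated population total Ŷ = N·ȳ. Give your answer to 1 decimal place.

9006.3

Var(Ŷ) = N²·Var(ȳ) = N²·(1 − n/N)·s²/n.
f = 5100/40774 = 0.12507971; Var(ȳ) = 0.87492029·284.4/5100 = 0.048789673.
Var(Ŷ) = 40774² · 0.048789673 = 8.1113762 × 10^7.
SE(Ŷ) = √(8.1113762 × 10^7) = 9006.3.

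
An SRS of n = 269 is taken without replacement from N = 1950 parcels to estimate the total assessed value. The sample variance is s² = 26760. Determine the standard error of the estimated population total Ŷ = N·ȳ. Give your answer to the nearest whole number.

18058

Var(Ŷ) = N²·Var(ȳ) = N²·(1 − n/N)·s²/n.
f = 269/1950 = 0.13794872; Var(ȳ) = 0.86205128·26760/269 = 85.756477.
Var(Ŷ) = 1950² · 85.756477 = 3.26089 × 10^8.
SE(Ŷ) = √(3.26089 × 10^8) = 18058.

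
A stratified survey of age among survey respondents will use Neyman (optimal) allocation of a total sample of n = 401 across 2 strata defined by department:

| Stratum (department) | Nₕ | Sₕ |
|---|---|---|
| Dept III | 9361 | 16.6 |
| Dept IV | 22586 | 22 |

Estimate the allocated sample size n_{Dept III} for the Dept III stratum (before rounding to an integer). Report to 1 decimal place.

95.5

Neyman allocation: nₕ = n·NₕSₕ / Σⱼ NⱼSⱼ.
Σ NⱼSⱼ = 9361·16.6 + 22586·22 = 652284.6.
n_{Dept III} = 401·9361·16.6 / 652284.6 = 95.5.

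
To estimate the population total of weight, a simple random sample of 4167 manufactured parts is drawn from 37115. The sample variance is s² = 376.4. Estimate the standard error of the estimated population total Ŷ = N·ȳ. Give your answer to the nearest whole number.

10510

Var(Ŷ) = N²·Var(ȳ) = N²·(1 − n/N)·s²/n.
f = 4167/37115 = 0.11227267; Var(ȳ) = 0.88772733·376.4/4167 = 0.080187321.
Var(Ŷ) = 37115² · 0.080187321 = 1.104599 × 10^8.
SE(Ŷ) = √(1.104599 × 10^8) = 10510.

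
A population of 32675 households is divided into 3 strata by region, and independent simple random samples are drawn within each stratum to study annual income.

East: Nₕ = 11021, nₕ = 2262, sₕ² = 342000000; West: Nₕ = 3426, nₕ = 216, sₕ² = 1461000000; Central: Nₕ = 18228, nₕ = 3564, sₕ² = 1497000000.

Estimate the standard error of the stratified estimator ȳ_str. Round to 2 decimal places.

Var(ȳ_str) = Σₕ Wₕ²(1 − fₕ)sₕ²/nₕ with Wₕ = Nₕ/N, N = 32675.
East: Wₕ = 0.33729151; term = 0.33729151²·(1 − 0.20524453)·342000000/2262 = 13670.294.
West: Wₕ = 0.10485080; term = 0.10485080²·(1 − 0.06304729)·1461000000/216 = 69671.901.
Central: Wₕ = 0.55785769; term = 0.55785769²·(1 − 0.19552337)·1497000000/3564 = 105158.5.
Sum = 188500.7.
SE = √(188500.7) = 434.17.

434.17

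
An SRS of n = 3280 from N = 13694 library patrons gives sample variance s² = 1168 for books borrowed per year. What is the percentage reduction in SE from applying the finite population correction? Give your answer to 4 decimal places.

12.7946

f = n/N = 3280/13694 = 0.23952096.
SE_no-fpc = √(s²/n) = 0.59673911; SE_fpc = √((1−f)s²/n) = 0.52038902.
Ratio = √(1−f) = 0.87205449. Reduction = 100·(1 − 0.87205449) = 12.7946%.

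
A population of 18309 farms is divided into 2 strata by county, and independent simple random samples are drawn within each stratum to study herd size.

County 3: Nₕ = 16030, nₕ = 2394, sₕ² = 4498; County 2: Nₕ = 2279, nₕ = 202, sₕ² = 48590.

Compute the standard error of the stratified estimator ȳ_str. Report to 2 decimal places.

Var(ȳ_str) = Σₕ Wₕ²(1 − fₕ)sₕ²/nₕ with Wₕ = Nₕ/N, N = 18309.
County 3: Wₕ = 0.87552570; term = 0.87552570²·(1 − 0.14934498)·4498/2394 = 1.2251424.
County 2: Wₕ = 0.12447430; term = 0.12447430²·(1 − 0.08863537)·48590/202 = 3.3966211.
Sum = 4.6217635.
SE = √(4.6217635) = 2.15.

2.15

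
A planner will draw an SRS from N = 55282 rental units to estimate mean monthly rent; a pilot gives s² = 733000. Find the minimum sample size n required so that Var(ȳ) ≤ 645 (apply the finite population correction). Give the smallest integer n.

Without fpc, n₀ = s²/D = 733000/645 = 1136.4341.
With fpc, (1 − n/N)·s²/n ≤ D requires n ≥ n₀/(1 + n₀/N) = 1136.4341/(1 + 1136.4341/55282) = 1113.5430.
Rounding up, n = 1114.

1114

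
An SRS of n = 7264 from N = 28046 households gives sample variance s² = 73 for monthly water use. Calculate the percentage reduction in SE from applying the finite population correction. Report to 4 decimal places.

13.9188

f = n/N = 7264/28046 = 0.25900307.
SE_no-fpc = √(s²/n) = 0.10024749; SE_fpc = √((1−f)s²/n) = 0.086294222.
Ratio = √(1−f) = 0.86081179. Reduction = 100·(1 − 0.86081179) = 13.9188%.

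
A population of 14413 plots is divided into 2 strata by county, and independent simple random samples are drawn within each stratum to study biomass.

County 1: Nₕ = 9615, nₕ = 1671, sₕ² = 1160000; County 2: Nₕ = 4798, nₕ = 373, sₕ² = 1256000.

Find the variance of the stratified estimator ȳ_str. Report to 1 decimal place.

Var(ȳ_str) = Σₕ Wₕ²(1 − fₕ)sₕ²/nₕ with Wₕ = Nₕ/N, N = 14413.
County 1: Wₕ = 0.66710608; term = 0.66710608²·(1 − 0.17379095)·1160000/1671 = 255.24738.
County 2: Wₕ = 0.33289392; term = 0.33289392²·(1 − 0.07774073)·1256000/373 = 344.14824.
Sum = 599.39562.

599.4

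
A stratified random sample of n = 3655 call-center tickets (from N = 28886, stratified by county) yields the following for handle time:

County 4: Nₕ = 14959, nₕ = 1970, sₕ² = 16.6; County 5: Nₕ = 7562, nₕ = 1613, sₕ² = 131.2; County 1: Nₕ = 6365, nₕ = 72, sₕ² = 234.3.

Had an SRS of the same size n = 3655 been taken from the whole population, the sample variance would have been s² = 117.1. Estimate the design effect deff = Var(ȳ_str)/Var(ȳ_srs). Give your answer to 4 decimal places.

Var(ȳ_str) = Σ Wₕ²(1−fₕ)sₕ²/nₕ with Wₕ = Nₕ/28886:
  County 4: (14959/28886)²·(1−1970/14959)·16.6/1970 = 0.0019622093
  County 5: (7562/28886)²·(1−1613/7562)·131.2/1613 = 0.0043853605
  County 1: (6365/28886)²·(1−72/6365)·234.3/72 = 0.15621442
  → Var(ȳ_str) = 0.16256199.
Var(ȳ_srs) = (1 − 3655/28886)·117.1/3655 = 0.027984437.
deff = 0.16256199 / 0.027984437 = 5.8090.

5.8090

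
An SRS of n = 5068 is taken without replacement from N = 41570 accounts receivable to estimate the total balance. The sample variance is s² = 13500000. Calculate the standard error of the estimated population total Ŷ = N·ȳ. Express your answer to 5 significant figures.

2.0105 × 10^6

Var(Ŷ) = N²·Var(ȳ) = N²·(1 − n/N)·s²/n.
f = 5068/41570 = 0.12191484; Var(ȳ) = 0.87808516·13500000/5068 = 2339.0193.
Var(Ŷ) = 41570² · 2339.0193 = 4.0419772 × 10^12.
SE(Ŷ) = √(4.0419772 × 10^12) = 2.0105 × 10^6.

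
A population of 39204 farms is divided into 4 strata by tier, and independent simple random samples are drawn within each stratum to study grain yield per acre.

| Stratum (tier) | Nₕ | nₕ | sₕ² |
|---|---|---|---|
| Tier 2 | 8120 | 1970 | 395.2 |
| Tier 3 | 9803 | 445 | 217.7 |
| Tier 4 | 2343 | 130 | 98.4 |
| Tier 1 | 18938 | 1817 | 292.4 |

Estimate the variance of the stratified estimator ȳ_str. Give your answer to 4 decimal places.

0.0722

Var(ȳ_str) = Σₕ Wₕ²(1 − fₕ)sₕ²/nₕ with Wₕ = Nₕ/N, N = 39204.
Tier 2: Wₕ = 0.20712172; term = 0.20712172²·(1 − 0.24261084)·395.2/1970 = 0.0065181011.
Tier 3: Wₕ = 0.25005102; term = 0.25005102²·(1 − 0.04539427)·217.7/445 = 0.029199788.
Tier 4: Wₕ = 0.05976431; term = 0.05976431²·(1 − 0.05548442)·98.4/130 = 0.0025535519.
Tier 1: Wₕ = 0.48306295; term = 0.48306295²·(1 − 0.09594466)·292.4/1817 = 0.033948838.
Sum = 0.072220279.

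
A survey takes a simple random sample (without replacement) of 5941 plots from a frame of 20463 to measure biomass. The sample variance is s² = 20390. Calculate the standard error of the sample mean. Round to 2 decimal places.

1.56

Under SRS without replacement, Var(ȳ) = (1 − f)·s²/n with f = n/N = 5941/20463 = 0.29032889.
Var(ȳ) = (1 − 0.29032889)·20390/5941 = 0.70967111·3.4320821 = 2.4356496.
SE(ȳ) = √(2.4356496) = 1.56.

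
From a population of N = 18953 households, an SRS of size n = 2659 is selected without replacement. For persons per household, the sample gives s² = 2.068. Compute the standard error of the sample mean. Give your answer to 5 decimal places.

0.02586

Under SRS without replacement, Var(ȳ) = (1 − f)·s²/n with f = n/N = 2659/18953 = 0.14029441.
Var(ȳ) = (1 − 0.14029441)·2.068/2659 = 0.85970559·7.7773599 × 10^-4 = 6.6862398 × 10^-4.
SE(ȳ) = √(6.6862398 × 10^-4) = 0.02586.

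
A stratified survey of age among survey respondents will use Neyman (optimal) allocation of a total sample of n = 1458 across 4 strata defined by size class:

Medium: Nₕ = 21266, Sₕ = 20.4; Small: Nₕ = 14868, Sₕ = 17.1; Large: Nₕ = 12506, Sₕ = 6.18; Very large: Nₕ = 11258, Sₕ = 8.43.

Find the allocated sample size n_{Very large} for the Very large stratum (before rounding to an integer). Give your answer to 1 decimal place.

Neyman allocation: nₕ = n·NₕSₕ / Σⱼ NⱼSⱼ.
Σ NⱼSⱼ = 21266·20.4 + 14868·17.1 + 12506·6.18 + 11258·8.43 = 860261.22.
n_{Very large} = 1458·11258·8.43 / 860261.22 = 160.8.

160.8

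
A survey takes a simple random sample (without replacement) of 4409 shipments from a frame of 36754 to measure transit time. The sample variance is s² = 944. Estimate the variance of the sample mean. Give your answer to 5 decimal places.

Under SRS without replacement, Var(ȳ) = (1 − f)·s²/n with f = n/N = 4409/36754 = 0.11995973.
Var(ȳ) = (1 − 0.11995973)·944/4409 = 0.88004027·0.21410751 = 0.18842323.

0.18842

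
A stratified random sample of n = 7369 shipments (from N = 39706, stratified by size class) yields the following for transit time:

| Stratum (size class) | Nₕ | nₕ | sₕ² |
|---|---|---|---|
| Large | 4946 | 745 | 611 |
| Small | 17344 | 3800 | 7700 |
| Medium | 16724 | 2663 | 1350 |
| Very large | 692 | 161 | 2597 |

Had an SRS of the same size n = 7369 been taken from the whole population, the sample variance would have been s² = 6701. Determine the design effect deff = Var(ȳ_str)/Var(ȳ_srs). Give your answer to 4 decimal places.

Var(ȳ_str) = Σ Wₕ²(1−fₕ)sₕ²/nₕ with Wₕ = Nₕ/39706:
  Large: (4946/39706)²·(1−745/4946)·611/745 = 0.010808849
  Small: (17344/39706)²·(1−3800/17344)·7700/3800 = 0.30191943
  Medium: (16724/39706)²·(1−2663/16724)·1350/2663 = 0.07561478
  Very large: (692/39706)²·(1−161/692)·2597/161 = 0.0037595374
  → Var(ȳ_str) = 0.3921026.
Var(ȳ_srs) = (1 − 7369/39706)·6701/7369 = 0.74058455.
deff = 0.3921026 / 0.74058455 = 0.5295.

0.5295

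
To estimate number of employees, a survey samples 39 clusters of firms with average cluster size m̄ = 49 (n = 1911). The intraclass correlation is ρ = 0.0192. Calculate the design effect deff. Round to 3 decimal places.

deff = 1 + (49 − 1)·0.0192 = 1 + 0.9216 = 1.9216.

1.922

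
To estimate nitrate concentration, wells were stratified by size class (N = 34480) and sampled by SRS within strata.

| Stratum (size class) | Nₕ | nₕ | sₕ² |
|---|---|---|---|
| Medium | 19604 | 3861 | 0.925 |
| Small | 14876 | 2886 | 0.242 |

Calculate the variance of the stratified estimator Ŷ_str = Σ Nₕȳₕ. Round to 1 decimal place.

88895.4

Var(Ŷ_str) = Σₕ Nₕ²(1 − fₕ)sₕ²/nₕ.
Medium: 19604²·(1 − 3861/19604)·0.925/3861 = 73939.093.
Small: 14876²·(1 − 2886/14876)·0.242/2886 = 14956.308.
Sum = 88895.401.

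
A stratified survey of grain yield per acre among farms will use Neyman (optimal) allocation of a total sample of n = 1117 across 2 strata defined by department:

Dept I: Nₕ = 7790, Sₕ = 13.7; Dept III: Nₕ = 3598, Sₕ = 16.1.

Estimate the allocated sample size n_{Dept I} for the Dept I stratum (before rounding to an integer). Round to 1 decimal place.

Neyman allocation: nₕ = n·NₕSₕ / Σⱼ NⱼSⱼ.
Σ NⱼSⱼ = 7790·13.7 + 3598·16.1 = 164650.8.
n_{Dept I} = 1117·7790·13.7 / 164650.8 = 724.0.

724.0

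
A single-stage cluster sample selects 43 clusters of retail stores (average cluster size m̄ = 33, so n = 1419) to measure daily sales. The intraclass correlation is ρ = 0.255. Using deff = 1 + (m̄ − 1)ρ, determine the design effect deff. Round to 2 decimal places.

9.16

deff = 1 + (33 − 1)·0.255 = 1 + 8.16 = 9.16.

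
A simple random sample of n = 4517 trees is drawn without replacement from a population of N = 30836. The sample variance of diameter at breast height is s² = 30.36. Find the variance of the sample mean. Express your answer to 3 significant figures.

Under SRS without replacement, Var(ȳ) = (1 − f)·s²/n with f = n/N = 4517/30836 = 0.14648463.
Var(ȳ) = (1 − 0.14648463)·30.36/4517 = 0.85351537·0.0067212752 = 0.0057367117.

0.00574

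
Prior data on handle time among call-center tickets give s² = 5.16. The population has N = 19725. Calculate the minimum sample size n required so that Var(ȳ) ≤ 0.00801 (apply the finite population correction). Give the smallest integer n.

Without fpc, n₀ = s²/D = 5.16/0.00801 = 644.1948.
With fpc, (1 − n/N)·s²/n ≤ D requires n ≥ n₀/(1 + n₀/N) = 644.1948/(1 + 644.1948/19725) = 623.8215.
Rounding up, n = 624.

624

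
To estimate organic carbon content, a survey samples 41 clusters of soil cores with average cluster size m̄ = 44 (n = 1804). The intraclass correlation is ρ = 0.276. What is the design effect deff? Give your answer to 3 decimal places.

deff = 1 + (44 − 1)·0.276 = 1 + 11.868 = 12.868.

12.868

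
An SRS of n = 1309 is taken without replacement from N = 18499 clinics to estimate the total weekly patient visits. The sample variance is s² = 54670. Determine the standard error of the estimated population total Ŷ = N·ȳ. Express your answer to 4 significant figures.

115200

Var(Ŷ) = N²·Var(ȳ) = N²·(1 − n/N)·s²/n.
f = 1309/18499 = 0.07076058; Var(ȳ) = 0.92923942·54670/1309 = 38.809411.
Var(Ŷ) = 18499² · 38.809411 = 1.3281085 × 10^10.
SE(Ŷ) = √(1.3281085 × 10^10) = 115200.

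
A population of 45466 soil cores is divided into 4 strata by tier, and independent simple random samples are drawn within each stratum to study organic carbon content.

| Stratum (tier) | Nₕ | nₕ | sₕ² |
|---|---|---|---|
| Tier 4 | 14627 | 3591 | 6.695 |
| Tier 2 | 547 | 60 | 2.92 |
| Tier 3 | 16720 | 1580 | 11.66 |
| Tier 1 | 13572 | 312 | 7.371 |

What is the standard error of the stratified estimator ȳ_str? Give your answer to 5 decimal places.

Var(ȳ_str) = Σₕ Wₕ²(1 − fₕ)sₕ²/nₕ with Wₕ = Nₕ/N, N = 45466.
Tier 4: Wₕ = 0.32171293; term = 0.32171293²·(1 − 0.24550489)·6.695/3591 = 1.4558902 × 10^-4.
Tier 2: Wₕ = 0.01203097; term = 0.01203097²·(1 − 0.10968921)·2.92/60 = 6.2715428 × 10^-6.
Tier 3: Wₕ = 0.36774733; term = 0.36774733²·(1 − 0.09449761)·11.66/1580 = 9.0371214 × 10^-4.
Tier 1: Wₕ = 0.29850878; term = 0.29850878²·(1 − 0.02298851)·7.371/312 = 0.0020567698.
Sum = 0.0031123425.
SE = √(0.0031123425) = 0.05579.

0.05579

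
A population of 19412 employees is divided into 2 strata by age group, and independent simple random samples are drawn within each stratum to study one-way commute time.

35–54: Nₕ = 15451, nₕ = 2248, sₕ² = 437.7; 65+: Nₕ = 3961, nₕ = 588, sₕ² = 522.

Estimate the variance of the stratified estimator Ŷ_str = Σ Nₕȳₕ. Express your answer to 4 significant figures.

5.158 × 10^7

Var(Ŷ_str) = Σₕ Nₕ²(1 − fₕ)sₕ²/nₕ.
35–54: 15451²·(1 − 2248/15451)·437.7/2248 = 3.972002 × 10^7.
65+: 3961²·(1 − 588/3961)·522/588 = 1.186081 × 10^7.
Sum = 5.158083 × 10^7.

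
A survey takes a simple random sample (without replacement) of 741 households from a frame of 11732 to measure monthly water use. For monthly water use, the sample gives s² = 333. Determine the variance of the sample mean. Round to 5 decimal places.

Under SRS without replacement, Var(ȳ) = (1 − f)·s²/n with f = n/N = 741/11732 = 0.06316059.
Var(ȳ) = (1 − 0.06316059)·333/741 = 0.93683941·0.44939271 = 0.42100881.

0.42101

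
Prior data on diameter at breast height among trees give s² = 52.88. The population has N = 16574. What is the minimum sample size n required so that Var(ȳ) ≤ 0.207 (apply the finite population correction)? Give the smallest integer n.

Without fpc, n₀ = s²/D = 52.88/0.207 = 255.4589.
With fpc, (1 − n/N)·s²/n ≤ D requires n ≥ n₀/(1 + n₀/N) = 255.4589/(1 + 255.4589/16574) = 251.5812.
Rounding up, n = 252.

252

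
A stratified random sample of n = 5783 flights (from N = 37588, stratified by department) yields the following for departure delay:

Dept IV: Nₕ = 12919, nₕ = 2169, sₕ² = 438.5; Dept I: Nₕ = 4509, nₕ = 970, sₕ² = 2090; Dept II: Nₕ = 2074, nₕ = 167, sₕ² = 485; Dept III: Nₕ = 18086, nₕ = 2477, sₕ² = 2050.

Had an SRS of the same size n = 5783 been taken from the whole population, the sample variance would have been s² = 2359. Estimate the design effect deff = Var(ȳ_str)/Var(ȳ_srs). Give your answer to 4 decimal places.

0.6307

Var(ȳ_str) = Σ Wₕ²(1−fₕ)sₕ²/nₕ with Wₕ = Nₕ/37588:
  Dept IV: (12919/37588)²·(1−2169/12919)·438.5/2169 = 0.019872338
  Dept I: (4509/37588)²·(1−970/4509)·2090/970 = 0.024335312
  Dept II: (2074/37588)²·(1−167/2074)·485/167 = 0.0081299201
  Dept III: (18086/37588)²·(1−2477/18086)·2050/2477 = 0.16536631
  → Var(ȳ_str) = 0.21770388.
Var(ȳ_srs) = (1 − 5783/37588)·2359/5783 = 0.34516037.
deff = 0.21770388 / 0.34516037 = 0.6307.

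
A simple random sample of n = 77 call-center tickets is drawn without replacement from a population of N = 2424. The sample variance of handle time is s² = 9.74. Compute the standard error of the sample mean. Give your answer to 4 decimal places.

0.3500

Under SRS without replacement, Var(ȳ) = (1 − f)·s²/n with f = n/N = 77/2424 = 0.03176568.
Var(ȳ) = (1 − 0.03176568)·9.74/77 = 0.96823432·0.12649351 = 0.12247535.
SE(ȳ) = √(0.12247535) = 0.3500.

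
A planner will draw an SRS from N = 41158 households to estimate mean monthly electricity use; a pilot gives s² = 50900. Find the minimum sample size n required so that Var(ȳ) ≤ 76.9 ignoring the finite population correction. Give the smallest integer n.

662

Without fpc, n₀ = s²/D = 50900/76.9 = 661.8986.
Rounding up, n = 662.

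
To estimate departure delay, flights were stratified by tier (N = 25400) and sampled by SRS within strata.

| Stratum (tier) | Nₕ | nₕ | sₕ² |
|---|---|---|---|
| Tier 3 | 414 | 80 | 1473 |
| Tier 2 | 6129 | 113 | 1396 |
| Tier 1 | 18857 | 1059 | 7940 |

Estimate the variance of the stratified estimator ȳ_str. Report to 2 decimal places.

4.61

Var(ȳ_str) = Σₕ Wₕ²(1 − fₕ)sₕ²/nₕ with Wₕ = Nₕ/N, N = 25400.
Tier 3: Wₕ = 0.01629921; term = 0.01629921²·(1 − 0.19323671)·1473/80 = 0.0039463185.
Tier 2: Wₕ = 0.24129921; term = 0.24129921²·(1 − 0.01843694)·1396/113 = 0.70605249.
Tier 1: Wₕ = 0.74240157; term = 0.74240157²·(1 − 0.05615952)·7940/1059 = 3.900326.
Sum = 4.6103248.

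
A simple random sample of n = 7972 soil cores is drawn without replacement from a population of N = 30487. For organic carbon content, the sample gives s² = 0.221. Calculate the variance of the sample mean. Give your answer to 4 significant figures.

2.047 × 10^-5

Under SRS without replacement, Var(ȳ) = (1 − f)·s²/n with f = n/N = 7972/30487 = 0.26148850.
Var(ȳ) = (1 − 0.26148850)·0.221/7972 = 0.73851150·2.7722027 × 10^-5 = 2.0473036 × 10^-5.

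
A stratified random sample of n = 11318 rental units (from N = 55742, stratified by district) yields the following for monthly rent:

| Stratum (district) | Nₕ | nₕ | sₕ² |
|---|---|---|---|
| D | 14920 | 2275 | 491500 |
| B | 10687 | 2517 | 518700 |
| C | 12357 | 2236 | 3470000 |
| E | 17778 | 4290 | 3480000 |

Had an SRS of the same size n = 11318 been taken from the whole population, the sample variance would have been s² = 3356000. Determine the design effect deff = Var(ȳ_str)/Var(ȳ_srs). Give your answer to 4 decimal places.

Var(ȳ_str) = Σ Wₕ²(1−fₕ)sₕ²/nₕ with Wₕ = Nₕ/55742:
  D: (14920/55742)²·(1−2275/14920)·491500/2275 = 13.117911
  B: (10687/55742)²·(1−2517/10687)·518700/2517 = 5.7908965
  C: (12357/55742)²·(1−2236/12357)·3470000/2236 = 62.463894
  E: (17778/55742)²·(1−4290/17778)·3480000/4290 = 62.601872
  → Var(ȳ_str) = 143.97457.
Var(ȳ_srs) = (1 − 11318/55742)·3356000/11318 = 236.31287.
deff = 143.97457 / 236.31287 = 0.6093.

0.6093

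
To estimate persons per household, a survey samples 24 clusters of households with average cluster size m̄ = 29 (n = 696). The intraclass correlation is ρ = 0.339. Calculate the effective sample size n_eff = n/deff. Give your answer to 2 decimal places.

deff = 1 + (29 − 1)·0.339 = 1 + 9.492 = 10.492.
n_eff = 696 / 10.492 = 66.34.

66.34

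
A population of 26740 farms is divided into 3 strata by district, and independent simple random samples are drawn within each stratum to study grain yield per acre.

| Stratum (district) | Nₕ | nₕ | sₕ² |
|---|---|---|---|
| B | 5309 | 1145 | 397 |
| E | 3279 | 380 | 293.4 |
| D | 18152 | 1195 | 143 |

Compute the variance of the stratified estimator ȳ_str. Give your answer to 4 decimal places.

Var(ȳ_str) = Σₕ Wₕ²(1 − fₕ)sₕ²/nₕ with Wₕ = Nₕ/N, N = 26740.
B: Wₕ = 0.19854151; term = 0.19854151²·(1 − 0.21567150)·397/1145 = 0.010719775.
E: Wₕ = 0.12262528; term = 0.12262528²·(1 − 0.11588899)·293.4/380 = 0.010264631.
D: Wₕ = 0.67883321; term = 0.67883321²·(1 − 0.06583297)·143/1195 = 0.051513236.
Sum = 0.072497642.

0.0725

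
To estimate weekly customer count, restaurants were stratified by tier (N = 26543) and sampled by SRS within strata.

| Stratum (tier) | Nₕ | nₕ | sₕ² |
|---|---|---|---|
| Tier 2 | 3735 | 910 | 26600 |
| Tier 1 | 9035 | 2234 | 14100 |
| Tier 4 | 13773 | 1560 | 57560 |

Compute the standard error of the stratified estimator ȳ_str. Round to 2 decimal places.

3.13

Var(ȳ_str) = Σₕ Wₕ²(1 − fₕ)sₕ²/nₕ with Wₕ = Nₕ/N, N = 26543.
Tier 2: Wₕ = 0.14071507; term = 0.14071507²·(1 − 0.24364123)·26600/910 = 0.43777332.
Tier 1: Wₕ = 0.34039106; term = 0.34039106²·(1 − 0.24726065)·14100/2234 = 0.55047406.
Tier 4: Wₕ = 0.51889387; term = 0.51889387²·(1 − 0.11326508)·57560/1560 = 8.8094152.
Sum = 9.7976626.
SE = √(9.7976626) = 3.13.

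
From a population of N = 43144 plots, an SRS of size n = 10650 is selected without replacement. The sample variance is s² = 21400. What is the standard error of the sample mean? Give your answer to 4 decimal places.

1.2302

Under SRS without replacement, Var(ȳ) = (1 − f)·s²/n with f = n/N = 10650/43144 = 0.24684777.
Var(ȳ) = (1 − 0.24684777)·21400/10650 = 0.75315223·2.0093897 = 1.5133763.
SE(ȳ) = √(1.5133763) = 1.2302.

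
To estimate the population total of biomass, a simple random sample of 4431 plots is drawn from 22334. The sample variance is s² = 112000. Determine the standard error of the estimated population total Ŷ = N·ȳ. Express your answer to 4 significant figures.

100500

Var(Ŷ) = N²·Var(ȳ) = N²·(1 − n/N)·s²/n.
f = 4431/22334 = 0.19839706; Var(ȳ) = 0.80160294·112000/4431 = 20.261686.
Var(Ŷ) = 22334² · 20.261686 = 1.0106682 × 10^10.
SE(Ŷ) = √(1.0106682 × 10^10) = 100500.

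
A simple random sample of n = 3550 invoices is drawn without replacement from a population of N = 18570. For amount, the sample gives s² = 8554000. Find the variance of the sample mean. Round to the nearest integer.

Under SRS without replacement, Var(ȳ) = (1 − f)·s²/n with f = n/N = 3550/18570 = 0.19116855.
Var(ȳ) = (1 − 0.19116855)·8554000/3550 = 0.80883145·2409.5775 = 1948.942.

1949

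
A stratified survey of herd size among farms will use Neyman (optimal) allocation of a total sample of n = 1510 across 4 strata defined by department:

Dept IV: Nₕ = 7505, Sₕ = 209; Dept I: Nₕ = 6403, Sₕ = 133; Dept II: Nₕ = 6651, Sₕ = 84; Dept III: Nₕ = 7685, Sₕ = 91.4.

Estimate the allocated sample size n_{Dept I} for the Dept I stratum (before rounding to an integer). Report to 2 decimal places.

Neyman allocation: nₕ = n·NₕSₕ / Σⱼ NⱼSⱼ.
Σ NⱼSⱼ = 7505·209 + 6403·133 + 6651·84 + 7685·91.4 = 3.681237 × 10^6.
n_{Dept I} = 1510·6403·133 / (3.681237 × 10^6) = 349.32.

349.32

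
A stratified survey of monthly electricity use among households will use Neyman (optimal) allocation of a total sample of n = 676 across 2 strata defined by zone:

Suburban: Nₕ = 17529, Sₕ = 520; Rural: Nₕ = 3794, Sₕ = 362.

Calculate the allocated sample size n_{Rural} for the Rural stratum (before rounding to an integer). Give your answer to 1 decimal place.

Neyman allocation: nₕ = n·NₕSₕ / Σⱼ NⱼSⱼ.
Σ NⱼSⱼ = 17529·520 + 3794·362 = 1.0488508 × 10^7.
n_{Rural} = 676·3794·362 / (1.0488508 × 10^7) = 88.5.

88.5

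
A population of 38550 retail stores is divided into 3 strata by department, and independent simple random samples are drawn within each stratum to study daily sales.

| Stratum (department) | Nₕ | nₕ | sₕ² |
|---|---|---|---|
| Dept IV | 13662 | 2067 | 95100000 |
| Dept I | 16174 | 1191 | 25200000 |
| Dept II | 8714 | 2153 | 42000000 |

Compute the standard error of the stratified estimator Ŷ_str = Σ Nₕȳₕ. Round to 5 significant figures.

3.6785 × 10^6

Var(Ŷ_str) = Σₕ Nₕ²(1 − fₕ)sₕ²/nₕ.
Dept IV: 13662²·(1 − 2067/13662)·95100000/2067 = 7.2882804 × 10^12.
Dept I: 16174²·(1 − 1191/16174)·25200000/1191 = 5.1274921 × 10^12.
Dept II: 8714²·(1 − 2153/8714)·42000000/2153 = 1.115303 × 10^12.
Sum = 1.3531076 × 10^13.
SE = √(1.3531076 × 10^13) = 3.6785 × 10^6.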